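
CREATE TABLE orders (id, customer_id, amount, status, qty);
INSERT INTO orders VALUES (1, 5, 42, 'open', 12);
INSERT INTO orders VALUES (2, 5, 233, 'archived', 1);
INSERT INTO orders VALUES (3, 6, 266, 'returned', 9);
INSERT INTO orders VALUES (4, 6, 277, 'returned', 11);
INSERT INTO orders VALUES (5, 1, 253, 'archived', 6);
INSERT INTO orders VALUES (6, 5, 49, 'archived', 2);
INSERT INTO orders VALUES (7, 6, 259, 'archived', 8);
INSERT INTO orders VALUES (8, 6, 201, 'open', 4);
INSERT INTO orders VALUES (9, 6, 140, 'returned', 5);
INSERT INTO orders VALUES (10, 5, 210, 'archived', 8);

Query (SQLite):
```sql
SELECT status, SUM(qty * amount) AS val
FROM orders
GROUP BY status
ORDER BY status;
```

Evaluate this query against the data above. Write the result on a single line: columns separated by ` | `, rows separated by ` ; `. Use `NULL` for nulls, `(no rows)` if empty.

archived | 5601 ; open | 1308 ; returned | 6141

For each row compute qty * amount.
Group by status; take SUM of the expression per group.
  archived: ids {2, 5, 6, 7, 10} → SUM(qty * amount)=5601
  open: ids {1, 8} → SUM(qty * amount)=1308
  returned: ids {3, 4, 9} → SUM(qty * amount)=6141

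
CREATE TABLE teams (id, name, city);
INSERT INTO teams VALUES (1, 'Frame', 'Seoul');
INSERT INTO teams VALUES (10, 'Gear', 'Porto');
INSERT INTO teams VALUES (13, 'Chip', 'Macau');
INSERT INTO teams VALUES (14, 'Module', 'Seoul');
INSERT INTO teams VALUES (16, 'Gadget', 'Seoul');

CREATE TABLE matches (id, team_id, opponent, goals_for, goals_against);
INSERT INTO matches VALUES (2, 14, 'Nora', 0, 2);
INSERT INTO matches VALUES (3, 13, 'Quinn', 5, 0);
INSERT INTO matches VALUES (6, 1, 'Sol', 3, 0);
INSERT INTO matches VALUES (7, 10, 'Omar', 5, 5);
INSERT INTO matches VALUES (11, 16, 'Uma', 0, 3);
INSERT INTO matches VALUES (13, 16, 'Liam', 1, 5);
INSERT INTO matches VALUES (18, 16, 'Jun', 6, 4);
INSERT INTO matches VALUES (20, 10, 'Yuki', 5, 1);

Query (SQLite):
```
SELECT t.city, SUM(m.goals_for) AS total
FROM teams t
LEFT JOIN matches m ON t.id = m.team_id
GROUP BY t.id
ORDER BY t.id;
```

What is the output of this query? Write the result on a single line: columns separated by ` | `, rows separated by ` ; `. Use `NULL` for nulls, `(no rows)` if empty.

LEFT JOIN keeps every teams row; unmatched ones get NULL for matches columns.
Group by teams.id and compute SUM(m.goals_for). SUM over an all-NULL group is NULL.
  1: ids {6} → SUM(m.goals_for)=3
  10: ids {7, 20} → SUM(m.goals_for)=10
  13: ids {3} → SUM(m.goals_for)=5
  14: ids {2} → SUM(m.goals_for)=0
  16: ids {11, 13, 18} → SUM(m.goals_for)=7

Seoul | 3 ; Porto | 10 ; Macau | 5 ; Seoul | 0 ; Seoul | 7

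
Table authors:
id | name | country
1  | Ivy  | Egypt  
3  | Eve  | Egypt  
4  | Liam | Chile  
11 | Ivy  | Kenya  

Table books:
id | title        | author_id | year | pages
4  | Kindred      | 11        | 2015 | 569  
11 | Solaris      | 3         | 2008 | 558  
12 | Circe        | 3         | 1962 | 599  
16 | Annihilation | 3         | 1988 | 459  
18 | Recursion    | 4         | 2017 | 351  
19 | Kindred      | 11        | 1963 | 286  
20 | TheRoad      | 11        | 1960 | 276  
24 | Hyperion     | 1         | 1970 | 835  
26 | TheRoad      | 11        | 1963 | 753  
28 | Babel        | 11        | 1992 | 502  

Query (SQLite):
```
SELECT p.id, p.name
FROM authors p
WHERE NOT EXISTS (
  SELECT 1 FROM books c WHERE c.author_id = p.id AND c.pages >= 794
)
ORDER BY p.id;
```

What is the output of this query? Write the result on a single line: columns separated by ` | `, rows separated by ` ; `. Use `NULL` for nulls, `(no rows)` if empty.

3 | Eve ; 4 | Liam ; 11 | Ivy

For each authors row, check whether any books with matching author_id has pages >= 794.
Keep rows where that is false.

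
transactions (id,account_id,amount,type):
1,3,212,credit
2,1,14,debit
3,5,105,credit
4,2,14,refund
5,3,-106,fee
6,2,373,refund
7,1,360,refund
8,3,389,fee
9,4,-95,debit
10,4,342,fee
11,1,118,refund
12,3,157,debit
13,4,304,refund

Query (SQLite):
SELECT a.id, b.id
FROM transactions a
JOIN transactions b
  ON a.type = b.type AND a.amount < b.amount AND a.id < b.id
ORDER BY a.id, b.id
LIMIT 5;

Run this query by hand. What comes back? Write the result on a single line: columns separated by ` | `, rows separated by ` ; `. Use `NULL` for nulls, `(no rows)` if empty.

2 | 12 ; 4 | 6 ; 4 | 7 ; 4 | 11 ; 4 | 13

Pairs (a,b) with same type, a.amount < b.amount, a.id < b.id.
type groups: credit:{1,3} debit:{2,9,12} fee:{5,8,10} refund:{4,6,7,11,13}
Ordered by (a.id, b.id); first 5.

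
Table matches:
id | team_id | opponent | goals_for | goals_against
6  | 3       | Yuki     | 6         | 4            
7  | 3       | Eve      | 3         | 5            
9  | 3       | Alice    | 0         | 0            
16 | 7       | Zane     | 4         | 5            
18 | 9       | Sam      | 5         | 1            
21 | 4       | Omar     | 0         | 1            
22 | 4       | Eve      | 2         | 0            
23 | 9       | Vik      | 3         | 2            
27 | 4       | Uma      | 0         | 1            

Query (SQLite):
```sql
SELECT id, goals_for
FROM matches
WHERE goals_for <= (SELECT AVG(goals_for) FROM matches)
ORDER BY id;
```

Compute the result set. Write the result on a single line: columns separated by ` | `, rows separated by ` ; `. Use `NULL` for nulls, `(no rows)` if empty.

9 | 0 ; 21 | 0 ; 22 | 2 ; 27 | 0

Scalar subquery: AVG(goals_for) over all matches rows = 2.555556 (≈; comparison uses full precision).
Keep rows where goals_for <= that value.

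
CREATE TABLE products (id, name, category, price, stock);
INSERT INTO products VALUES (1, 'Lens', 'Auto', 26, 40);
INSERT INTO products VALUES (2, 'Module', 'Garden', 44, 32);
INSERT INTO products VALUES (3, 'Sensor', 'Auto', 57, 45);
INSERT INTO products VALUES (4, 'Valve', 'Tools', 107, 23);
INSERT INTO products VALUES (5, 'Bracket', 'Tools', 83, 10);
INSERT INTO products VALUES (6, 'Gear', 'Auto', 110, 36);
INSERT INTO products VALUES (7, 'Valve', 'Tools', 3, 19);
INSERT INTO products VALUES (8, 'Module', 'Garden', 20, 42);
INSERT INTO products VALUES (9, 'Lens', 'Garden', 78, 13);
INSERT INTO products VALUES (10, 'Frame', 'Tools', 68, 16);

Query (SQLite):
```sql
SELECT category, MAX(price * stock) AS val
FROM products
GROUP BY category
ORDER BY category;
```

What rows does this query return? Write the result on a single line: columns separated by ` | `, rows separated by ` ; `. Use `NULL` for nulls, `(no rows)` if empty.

Auto | 3960 ; Garden | 1408 ; Tools | 2461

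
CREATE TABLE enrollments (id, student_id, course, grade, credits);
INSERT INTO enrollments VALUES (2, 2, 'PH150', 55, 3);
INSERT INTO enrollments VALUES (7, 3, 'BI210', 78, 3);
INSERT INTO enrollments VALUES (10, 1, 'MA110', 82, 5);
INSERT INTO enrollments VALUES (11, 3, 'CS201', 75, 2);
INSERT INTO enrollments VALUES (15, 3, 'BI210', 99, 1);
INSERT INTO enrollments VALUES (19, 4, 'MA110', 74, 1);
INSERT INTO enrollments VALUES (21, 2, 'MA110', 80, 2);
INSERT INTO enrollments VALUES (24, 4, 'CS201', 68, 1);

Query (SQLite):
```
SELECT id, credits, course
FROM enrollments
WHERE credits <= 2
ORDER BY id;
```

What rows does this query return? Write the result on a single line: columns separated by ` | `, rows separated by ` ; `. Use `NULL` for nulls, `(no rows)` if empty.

11 | 2 | CS201 ; 15 | 1 | BI210 ; 19 | 1 | MA110 ; 21 | 2 | MA110 ; 24 | 1 | CS201

credits <= 2: ids {11, 15, 19, 21, 24}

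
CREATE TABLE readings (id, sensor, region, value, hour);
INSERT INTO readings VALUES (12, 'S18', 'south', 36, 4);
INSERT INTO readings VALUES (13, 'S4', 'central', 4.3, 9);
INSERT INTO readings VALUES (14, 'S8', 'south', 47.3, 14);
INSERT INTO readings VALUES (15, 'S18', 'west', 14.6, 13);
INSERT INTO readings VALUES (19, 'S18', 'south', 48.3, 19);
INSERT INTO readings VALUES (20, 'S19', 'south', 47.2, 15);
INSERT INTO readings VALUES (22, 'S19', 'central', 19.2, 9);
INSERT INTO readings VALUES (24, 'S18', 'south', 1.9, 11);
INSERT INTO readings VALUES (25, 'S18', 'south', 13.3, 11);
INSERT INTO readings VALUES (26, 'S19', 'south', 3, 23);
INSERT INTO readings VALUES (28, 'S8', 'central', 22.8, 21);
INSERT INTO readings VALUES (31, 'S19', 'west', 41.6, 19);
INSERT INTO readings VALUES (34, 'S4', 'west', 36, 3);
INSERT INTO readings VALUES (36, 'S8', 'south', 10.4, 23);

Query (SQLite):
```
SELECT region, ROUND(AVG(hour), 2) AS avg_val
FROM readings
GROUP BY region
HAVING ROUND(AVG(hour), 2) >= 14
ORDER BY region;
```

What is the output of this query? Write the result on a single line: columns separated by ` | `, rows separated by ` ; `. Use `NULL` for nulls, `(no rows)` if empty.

south | 15

Partition readings by region; compute ROUND(AVG(hour), 2) within each group.
HAVING: keep groups where ROUND(AVG(hour), 2) >= 14.
  central: ids {13, 22, 28} → ROUND(AVG(hour), 2)=13
  south: ids {12, 14, 19, 20, 24, 25, 26, 36} → ROUND(AVG(hour), 2)=15
  west: ids {15, 31, 34} → ROUND(AVG(hour), 2)=11.67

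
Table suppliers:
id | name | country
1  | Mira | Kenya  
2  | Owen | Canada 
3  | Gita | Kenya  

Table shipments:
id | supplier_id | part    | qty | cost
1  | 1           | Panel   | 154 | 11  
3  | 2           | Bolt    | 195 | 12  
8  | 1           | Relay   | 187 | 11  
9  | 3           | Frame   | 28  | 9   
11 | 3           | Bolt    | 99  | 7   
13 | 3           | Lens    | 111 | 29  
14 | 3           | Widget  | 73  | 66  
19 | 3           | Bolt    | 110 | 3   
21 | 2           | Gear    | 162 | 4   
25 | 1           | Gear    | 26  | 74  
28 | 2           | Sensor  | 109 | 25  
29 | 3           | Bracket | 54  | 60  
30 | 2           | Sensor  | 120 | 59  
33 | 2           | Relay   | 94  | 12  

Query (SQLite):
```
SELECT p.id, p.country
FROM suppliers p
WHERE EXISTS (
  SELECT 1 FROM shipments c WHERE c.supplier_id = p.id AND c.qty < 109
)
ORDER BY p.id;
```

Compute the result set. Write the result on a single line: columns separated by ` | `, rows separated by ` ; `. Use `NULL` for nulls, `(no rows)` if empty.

For each suppliers row, check whether any shipments with matching supplier_id has qty < 109.
Keep rows where that is true.

1 | Kenya ; 2 | Canada ; 3 | Kenya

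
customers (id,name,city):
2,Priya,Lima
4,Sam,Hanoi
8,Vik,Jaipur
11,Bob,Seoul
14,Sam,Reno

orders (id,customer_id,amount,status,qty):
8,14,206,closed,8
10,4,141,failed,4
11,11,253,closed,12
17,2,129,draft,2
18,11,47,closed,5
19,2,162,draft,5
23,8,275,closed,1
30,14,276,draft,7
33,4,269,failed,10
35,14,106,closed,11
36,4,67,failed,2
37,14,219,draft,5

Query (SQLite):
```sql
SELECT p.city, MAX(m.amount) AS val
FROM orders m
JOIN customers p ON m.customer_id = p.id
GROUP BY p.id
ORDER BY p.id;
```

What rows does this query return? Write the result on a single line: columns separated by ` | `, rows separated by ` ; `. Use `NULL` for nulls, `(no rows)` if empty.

Lima | 162 ; Hanoi | 269 ; Jaipur | 275 ; Seoul | 253 ; Reno | 276

Join each orders row to its customers via customer_id.
Group joined rows by customers.id; compute MAX(m.amount) per group.
  2: ids {17, 19} → MAX(m.amount)=162
  4: ids {10, 33, 36} → MAX(m.amount)=269
  8: ids {23} → MAX(m.amount)=275
  11: ids {11, 18} → MAX(m.amount)=253
  14: ids {8, 30, 35, 37} → MAX(m.amount)=276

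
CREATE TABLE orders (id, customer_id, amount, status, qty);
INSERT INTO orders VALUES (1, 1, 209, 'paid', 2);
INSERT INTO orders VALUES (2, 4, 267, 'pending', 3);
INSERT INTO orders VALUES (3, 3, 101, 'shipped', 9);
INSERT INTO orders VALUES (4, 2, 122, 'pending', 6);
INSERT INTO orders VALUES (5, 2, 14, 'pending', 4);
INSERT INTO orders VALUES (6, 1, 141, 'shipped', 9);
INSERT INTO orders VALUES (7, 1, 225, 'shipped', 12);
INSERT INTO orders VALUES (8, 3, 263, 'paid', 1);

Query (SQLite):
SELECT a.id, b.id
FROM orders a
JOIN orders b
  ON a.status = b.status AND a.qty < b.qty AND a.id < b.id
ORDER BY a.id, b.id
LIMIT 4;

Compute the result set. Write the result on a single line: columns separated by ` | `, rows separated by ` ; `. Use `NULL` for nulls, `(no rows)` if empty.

2 | 4 ; 2 | 5 ; 3 | 7 ; 6 | 7

Pairs (a,b) with same status, a.qty < b.qty, a.id < b.id.
status groups: paid:{1,8} pending:{2,4,5} shipped:{3,6,7}
Ordered by (a.id, b.id); first 4.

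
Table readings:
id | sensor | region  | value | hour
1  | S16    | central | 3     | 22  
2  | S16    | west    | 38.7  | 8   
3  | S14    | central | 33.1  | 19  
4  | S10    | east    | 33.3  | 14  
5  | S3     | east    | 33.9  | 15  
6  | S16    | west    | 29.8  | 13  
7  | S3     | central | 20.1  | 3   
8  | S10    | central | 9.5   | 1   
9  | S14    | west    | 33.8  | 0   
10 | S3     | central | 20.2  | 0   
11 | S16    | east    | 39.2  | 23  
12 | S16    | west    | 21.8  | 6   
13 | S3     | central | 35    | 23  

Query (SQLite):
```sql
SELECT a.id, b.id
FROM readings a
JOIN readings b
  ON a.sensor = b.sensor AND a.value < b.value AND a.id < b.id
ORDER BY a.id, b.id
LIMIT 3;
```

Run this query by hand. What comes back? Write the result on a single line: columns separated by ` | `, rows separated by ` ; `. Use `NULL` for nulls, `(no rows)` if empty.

Pairs (a,b) with same sensor, a.value < b.value, a.id < b.id.
sensor groups: S10:{4,8} S14:{3,9} S16:{1,2,6,11,12} S3:{5,7,10,13}
Ordered by (a.id, b.id); first 3.

1 | 2 ; 1 | 6 ; 1 | 11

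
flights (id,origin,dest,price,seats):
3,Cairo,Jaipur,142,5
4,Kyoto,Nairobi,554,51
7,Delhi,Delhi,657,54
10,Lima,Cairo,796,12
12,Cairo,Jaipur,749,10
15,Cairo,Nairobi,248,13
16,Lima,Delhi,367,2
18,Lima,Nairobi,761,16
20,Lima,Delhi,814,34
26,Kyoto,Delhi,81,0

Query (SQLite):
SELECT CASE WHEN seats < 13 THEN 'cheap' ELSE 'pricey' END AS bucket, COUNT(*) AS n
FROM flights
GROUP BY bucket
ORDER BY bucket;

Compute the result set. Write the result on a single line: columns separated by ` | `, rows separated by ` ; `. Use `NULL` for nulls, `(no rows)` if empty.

cheap | 5 ; pricey | 5

Bucket rows by seats < 13 → 'cheap' else 'pricey'; count each bucket.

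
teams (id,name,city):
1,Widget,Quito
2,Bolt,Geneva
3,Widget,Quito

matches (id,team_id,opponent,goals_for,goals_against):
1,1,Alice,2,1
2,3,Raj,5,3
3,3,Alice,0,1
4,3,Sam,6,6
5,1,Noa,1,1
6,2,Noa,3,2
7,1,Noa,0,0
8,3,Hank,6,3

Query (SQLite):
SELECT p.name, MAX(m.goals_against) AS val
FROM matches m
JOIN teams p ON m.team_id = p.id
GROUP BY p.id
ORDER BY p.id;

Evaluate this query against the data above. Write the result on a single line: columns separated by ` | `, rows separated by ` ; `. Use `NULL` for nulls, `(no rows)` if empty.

Join each matches row to its teams via team_id.
Group joined rows by teams.id; compute MAX(m.goals_against) per group.
  1: ids {1, 5, 7} → MAX(m.goals_against)=1
  2: ids {6} → MAX(m.goals_against)=2
  3: ids {2, 3, 4, 8} → MAX(m.goals_against)=6

Widget | 1 ; Bolt | 2 ; Widget | 6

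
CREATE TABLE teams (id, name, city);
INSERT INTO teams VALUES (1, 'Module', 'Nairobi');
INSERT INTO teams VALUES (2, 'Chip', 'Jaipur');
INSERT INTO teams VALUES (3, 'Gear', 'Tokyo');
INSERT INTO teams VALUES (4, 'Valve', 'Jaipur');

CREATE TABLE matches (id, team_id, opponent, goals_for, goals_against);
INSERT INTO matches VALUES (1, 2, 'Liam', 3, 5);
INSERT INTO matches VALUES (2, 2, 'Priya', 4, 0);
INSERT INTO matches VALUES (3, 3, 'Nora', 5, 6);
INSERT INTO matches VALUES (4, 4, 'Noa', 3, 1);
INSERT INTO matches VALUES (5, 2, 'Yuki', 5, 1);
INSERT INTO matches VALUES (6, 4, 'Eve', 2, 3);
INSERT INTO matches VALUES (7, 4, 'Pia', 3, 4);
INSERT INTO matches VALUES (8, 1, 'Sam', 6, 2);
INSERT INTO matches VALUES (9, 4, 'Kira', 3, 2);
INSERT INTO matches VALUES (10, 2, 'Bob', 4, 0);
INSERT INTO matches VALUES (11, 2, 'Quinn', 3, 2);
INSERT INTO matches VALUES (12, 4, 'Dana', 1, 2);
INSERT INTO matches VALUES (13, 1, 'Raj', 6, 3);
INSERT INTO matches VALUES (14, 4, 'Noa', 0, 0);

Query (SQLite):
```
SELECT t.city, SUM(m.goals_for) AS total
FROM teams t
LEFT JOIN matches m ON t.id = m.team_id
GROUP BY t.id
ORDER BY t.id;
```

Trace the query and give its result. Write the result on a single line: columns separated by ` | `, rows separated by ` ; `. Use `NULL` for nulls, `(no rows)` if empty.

LEFT JOIN keeps every teams row; unmatched ones get NULL for matches columns.
Group by teams.id and compute SUM(m.goals_for). SUM over an all-NULL group is NULL.
  1: ids {8, 13} → SUM(m.goals_for)=12
  2: ids {1, 2, 5, 10, 11} → SUM(m.goals_for)=19
  3: ids {3} → SUM(m.goals_for)=5
  4: ids {4, 6, 7, 9, 12, 14} → SUM(m.goals_for)=12

Nairobi | 12 ; Jaipur | 19 ; Tokyo | 5 ; Jaipur | 12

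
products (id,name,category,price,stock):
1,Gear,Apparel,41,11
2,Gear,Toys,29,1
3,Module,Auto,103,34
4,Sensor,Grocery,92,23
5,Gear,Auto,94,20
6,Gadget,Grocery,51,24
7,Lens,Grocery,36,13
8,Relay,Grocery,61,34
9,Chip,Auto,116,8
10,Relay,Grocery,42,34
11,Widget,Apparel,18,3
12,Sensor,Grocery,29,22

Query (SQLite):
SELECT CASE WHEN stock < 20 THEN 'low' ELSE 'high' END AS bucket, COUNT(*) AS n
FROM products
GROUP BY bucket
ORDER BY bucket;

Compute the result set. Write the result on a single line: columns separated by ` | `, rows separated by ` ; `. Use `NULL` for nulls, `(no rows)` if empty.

high | 7 ; low | 5

Bucket rows by stock < 20 → 'low' else 'high'; count each bucket.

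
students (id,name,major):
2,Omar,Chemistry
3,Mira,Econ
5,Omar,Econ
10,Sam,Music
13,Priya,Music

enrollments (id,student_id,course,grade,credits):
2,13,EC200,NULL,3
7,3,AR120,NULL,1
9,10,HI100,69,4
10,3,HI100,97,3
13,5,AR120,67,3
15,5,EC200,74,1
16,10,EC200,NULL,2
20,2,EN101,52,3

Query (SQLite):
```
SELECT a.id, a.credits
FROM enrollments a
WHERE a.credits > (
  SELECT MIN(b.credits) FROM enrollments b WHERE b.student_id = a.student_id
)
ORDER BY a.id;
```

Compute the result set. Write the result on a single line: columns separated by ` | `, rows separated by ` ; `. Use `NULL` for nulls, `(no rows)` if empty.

For each enrollments row a, compute MIN(credits) over rows sharing a.student_id.
Keep row a if a.credits > that per-group MIN.
  student_id=2: MIN(credits) = 3
  student_id=3: MIN(credits) = 1
  student_id=5: MIN(credits) = 1
  student_id=10: MIN(credits) = 2
  student_id=13: MIN(credits) = 3

9 | 4 ; 10 | 3 ; 13 | 3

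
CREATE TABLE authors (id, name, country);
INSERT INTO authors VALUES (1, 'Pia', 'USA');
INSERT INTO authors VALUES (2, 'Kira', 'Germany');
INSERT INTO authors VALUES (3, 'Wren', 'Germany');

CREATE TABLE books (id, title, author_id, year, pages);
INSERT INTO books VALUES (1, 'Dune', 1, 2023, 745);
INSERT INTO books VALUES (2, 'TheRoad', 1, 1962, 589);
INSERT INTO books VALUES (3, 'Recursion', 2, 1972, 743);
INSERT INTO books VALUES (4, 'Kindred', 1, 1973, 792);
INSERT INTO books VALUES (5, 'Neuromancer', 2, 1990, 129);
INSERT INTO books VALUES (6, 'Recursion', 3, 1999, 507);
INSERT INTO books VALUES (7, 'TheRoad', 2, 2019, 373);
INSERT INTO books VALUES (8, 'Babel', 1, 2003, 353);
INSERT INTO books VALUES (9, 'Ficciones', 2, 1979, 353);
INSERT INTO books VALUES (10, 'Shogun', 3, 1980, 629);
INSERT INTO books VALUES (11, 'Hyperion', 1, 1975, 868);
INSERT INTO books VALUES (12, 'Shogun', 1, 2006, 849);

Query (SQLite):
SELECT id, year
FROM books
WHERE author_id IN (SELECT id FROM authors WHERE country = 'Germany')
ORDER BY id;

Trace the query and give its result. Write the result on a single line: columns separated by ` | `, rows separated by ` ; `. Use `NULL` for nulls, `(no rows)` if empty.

3 | 1972 ; 5 | 1990 ; 6 | 1999 ; 7 | 2019 ; 9 | 1979 ; 10 | 1980

Inner query: authors.id where country = 'Germany'.
Outer: keep books rows whose author_id is in that set.
Inner query → {2, 3}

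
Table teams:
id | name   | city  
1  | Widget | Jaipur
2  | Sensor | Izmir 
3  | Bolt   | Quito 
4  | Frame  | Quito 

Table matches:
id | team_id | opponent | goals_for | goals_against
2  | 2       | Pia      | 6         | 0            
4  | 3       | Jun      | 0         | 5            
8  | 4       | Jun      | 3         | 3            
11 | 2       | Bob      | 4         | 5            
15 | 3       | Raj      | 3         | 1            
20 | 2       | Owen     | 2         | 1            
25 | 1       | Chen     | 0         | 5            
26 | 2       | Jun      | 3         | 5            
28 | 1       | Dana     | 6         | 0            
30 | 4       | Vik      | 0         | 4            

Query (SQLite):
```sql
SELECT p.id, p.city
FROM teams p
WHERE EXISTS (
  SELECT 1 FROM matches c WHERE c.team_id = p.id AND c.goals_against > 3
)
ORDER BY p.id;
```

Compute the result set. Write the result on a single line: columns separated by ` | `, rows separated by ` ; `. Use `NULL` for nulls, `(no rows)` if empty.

For each teams row, check whether any matches with matching team_id has goals_against > 3.
Keep rows where that is true.

1 | Jaipur ; 2 | Izmir ; 3 | Quito ; 4 | Quito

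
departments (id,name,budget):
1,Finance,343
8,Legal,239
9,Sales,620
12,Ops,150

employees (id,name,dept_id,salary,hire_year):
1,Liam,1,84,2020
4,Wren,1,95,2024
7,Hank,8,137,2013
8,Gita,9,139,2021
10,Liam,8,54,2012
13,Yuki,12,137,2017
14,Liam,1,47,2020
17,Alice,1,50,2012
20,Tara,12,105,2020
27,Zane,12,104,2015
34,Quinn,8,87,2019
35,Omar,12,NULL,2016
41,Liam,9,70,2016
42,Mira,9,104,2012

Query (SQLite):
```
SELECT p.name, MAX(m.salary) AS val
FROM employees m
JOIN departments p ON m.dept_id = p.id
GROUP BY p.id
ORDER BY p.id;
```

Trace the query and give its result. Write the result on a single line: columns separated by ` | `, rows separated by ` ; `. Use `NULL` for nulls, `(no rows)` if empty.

Finance | 95 ; Legal | 137 ; Sales | 139 ; Ops | 137

Join each employees row to its departments via dept_id.
Group joined rows by departments.id; compute MAX(m.salary) per group.
  1: ids {1, 4, 14, 17} → MAX(m.salary)=95
  8: ids {7, 10, 34} → MAX(m.salary)=137
  9: ids {8, 41, 42} → MAX(m.salary)=139
  12: ids {13, 20, 27, 35} → MAX(m.salary)=137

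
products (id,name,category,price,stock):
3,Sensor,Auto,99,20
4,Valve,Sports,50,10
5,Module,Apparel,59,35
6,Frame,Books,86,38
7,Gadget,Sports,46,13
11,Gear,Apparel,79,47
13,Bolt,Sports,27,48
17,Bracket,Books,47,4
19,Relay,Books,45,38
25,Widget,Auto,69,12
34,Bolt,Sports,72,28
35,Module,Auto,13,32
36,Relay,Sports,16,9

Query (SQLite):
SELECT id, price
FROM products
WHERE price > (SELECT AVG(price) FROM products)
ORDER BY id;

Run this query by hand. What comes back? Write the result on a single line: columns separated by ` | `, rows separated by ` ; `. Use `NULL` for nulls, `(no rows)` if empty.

3 | 99 ; 5 | 59 ; 6 | 86 ; 11 | 79 ; 25 | 69 ; 34 | 72

Scalar subquery: AVG(price) over all products rows = 54.461538 (≈; comparison uses full precision).
Keep rows where price > that value.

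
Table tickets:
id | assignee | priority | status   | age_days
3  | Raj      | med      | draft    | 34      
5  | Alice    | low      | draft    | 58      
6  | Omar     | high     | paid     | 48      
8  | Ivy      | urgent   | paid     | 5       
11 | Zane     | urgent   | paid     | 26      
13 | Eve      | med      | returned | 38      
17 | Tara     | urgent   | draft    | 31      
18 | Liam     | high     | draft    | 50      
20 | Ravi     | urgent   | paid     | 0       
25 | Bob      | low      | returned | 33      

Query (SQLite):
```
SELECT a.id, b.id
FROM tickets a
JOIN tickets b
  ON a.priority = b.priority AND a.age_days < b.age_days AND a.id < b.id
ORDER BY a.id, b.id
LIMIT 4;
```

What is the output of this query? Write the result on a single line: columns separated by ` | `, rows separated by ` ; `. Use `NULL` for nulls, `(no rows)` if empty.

Pairs (a,b) with same priority, a.age_days < b.age_days, a.id < b.id.
priority groups: high:{6,18} low:{5,25} med:{3,13} urgent:{8,11,17,20}
Ordered by (a.id, b.id); first 4.

3 | 13 ; 6 | 18 ; 8 | 11 ; 8 | 17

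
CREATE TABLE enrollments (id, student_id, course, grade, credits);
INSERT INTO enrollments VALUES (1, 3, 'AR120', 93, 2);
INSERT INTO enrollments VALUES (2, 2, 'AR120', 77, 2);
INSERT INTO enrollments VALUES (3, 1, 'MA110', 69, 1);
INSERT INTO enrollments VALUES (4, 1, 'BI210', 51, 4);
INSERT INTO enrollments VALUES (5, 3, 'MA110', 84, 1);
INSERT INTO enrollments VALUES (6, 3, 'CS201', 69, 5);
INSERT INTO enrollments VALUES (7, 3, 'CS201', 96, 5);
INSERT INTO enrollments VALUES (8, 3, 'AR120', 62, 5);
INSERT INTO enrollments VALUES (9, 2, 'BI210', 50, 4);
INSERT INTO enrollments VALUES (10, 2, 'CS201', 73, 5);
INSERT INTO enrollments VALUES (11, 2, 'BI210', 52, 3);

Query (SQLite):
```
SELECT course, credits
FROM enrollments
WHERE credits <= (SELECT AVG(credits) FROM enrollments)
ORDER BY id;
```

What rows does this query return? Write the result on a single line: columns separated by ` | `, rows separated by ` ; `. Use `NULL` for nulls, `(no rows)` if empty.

AR120 | 2 ; AR120 | 2 ; MA110 | 1 ; MA110 | 1 ; BI210 | 3

Scalar subquery: AVG(credits) over all enrollments rows = 3.363636 (≈; comparison uses full precision).
Keep rows where credits <= that value.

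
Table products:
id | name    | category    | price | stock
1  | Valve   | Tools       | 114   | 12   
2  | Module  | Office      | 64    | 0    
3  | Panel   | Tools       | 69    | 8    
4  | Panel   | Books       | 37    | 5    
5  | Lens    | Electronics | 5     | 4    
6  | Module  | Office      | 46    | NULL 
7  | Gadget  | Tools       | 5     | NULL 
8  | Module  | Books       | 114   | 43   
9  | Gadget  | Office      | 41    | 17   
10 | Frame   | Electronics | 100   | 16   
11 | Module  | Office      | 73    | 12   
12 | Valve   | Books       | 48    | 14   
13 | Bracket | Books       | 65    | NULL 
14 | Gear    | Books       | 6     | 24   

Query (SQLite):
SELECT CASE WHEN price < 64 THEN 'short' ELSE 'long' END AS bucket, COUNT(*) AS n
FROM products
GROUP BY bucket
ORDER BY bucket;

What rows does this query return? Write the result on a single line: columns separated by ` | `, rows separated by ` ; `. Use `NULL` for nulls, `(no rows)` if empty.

long | 7 ; short | 7

Bucket rows by price < 64 → 'short' else 'long'; count each bucket.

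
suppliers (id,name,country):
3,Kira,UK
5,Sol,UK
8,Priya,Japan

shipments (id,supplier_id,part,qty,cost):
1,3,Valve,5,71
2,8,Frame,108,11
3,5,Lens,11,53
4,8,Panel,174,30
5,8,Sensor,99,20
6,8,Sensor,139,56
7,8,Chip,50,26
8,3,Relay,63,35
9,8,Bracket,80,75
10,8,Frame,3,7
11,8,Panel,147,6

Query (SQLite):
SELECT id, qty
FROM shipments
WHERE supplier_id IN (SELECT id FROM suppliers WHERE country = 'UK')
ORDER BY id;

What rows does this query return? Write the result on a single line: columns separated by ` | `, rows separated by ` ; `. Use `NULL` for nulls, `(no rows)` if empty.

Inner query: suppliers.id where country = 'UK'.
Outer: keep shipments rows whose supplier_id is in that set.
Inner query → {3, 5}

1 | 5 ; 3 | 11 ; 8 | 63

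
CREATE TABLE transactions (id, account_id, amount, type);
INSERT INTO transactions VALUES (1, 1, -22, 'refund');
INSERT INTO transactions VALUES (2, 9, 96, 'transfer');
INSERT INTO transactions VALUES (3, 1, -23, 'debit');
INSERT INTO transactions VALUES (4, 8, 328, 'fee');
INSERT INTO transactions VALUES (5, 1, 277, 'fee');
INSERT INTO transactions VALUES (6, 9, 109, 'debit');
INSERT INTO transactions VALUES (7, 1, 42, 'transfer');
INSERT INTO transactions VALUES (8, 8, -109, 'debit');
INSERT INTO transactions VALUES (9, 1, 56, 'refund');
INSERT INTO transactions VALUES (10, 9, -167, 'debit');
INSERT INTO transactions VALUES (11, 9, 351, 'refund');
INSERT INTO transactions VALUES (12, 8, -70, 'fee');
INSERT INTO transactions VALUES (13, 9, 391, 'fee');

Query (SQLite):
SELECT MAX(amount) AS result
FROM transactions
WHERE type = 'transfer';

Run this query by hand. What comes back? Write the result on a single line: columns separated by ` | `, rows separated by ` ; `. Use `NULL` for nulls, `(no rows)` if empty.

Rows where type='transfer' → amount values: [96, 42].
MAX of non-NULL values = 96.

96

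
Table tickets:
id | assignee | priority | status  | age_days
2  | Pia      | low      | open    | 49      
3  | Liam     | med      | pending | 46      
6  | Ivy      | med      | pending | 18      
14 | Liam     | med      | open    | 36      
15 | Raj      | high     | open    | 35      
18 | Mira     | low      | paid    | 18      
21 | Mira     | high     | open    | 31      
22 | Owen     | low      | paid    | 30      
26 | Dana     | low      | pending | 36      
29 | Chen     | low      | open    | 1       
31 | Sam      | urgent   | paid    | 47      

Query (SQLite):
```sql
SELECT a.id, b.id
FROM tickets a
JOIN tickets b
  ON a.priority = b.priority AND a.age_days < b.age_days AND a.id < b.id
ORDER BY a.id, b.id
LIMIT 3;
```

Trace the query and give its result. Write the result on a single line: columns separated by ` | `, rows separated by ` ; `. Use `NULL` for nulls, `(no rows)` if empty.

6 | 14 ; 18 | 22 ; 18 | 26

Pairs (a,b) with same priority, a.age_days < b.age_days, a.id < b.id.
priority groups: high:{15,21} low:{2,18,22,26,29} med:{3,6,14} urgent:{31}
Ordered by (a.id, b.id); first 3.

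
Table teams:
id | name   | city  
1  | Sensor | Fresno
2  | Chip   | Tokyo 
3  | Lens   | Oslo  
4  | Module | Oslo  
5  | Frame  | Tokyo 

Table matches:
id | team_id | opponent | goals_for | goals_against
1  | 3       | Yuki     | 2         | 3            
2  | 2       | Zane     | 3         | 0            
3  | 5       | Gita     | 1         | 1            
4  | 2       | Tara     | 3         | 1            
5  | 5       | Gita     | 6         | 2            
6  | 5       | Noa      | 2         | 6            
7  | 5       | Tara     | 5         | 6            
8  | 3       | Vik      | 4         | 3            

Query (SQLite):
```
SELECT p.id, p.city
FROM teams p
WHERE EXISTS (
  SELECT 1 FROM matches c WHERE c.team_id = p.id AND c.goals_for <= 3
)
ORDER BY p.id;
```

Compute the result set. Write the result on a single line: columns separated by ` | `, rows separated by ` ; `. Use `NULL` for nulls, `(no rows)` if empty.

For each teams row, check whether any matches with matching team_id has goals_for <= 3.
Keep rows where that is true.

2 | Tokyo ; 3 | Oslo ; 5 | Tokyo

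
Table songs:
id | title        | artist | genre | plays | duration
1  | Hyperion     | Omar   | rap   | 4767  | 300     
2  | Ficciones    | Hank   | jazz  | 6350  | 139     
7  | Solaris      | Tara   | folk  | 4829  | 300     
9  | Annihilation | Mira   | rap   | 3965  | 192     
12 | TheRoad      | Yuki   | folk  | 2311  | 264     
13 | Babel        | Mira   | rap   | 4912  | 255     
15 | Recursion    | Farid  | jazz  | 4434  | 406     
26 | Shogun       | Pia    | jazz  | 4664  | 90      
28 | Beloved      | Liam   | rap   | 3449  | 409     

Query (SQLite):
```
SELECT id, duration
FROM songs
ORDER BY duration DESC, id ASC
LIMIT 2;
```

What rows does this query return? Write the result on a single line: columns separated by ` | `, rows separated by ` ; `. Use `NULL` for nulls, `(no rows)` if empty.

28 | 409 ; 15 | 406

Sort by duration desc, tiebreak id asc: (409, id=28), (406, id=15), (300, id=1), (300, id=7), (264, id=12) …. Take first 2.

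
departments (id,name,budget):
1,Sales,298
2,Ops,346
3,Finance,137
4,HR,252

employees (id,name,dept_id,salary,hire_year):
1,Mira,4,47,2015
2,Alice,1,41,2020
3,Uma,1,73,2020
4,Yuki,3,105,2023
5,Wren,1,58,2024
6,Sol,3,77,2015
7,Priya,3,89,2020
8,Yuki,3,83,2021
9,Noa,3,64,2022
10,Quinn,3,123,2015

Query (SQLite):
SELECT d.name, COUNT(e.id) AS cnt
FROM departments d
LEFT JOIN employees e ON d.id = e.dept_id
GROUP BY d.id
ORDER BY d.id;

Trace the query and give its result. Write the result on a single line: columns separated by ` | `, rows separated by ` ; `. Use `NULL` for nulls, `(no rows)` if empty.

Sales | 3 ; Ops | 0 ; Finance | 6 ; HR | 1

LEFT JOIN keeps every departments row; unmatched ones get NULL for employees columns.
Group by departments.id and compute COUNT(e.id). COUNT(col) of an all-NULL group is 0.
  1: ids {2, 3, 5} → COUNT(e.id)=3
  2: ids {—} → COUNT(e.id)=0
  3: ids {4, 6, 7, 8, 9, 10} → COUNT(e.id)=6
  4: ids {1} → COUNT(e.id)=1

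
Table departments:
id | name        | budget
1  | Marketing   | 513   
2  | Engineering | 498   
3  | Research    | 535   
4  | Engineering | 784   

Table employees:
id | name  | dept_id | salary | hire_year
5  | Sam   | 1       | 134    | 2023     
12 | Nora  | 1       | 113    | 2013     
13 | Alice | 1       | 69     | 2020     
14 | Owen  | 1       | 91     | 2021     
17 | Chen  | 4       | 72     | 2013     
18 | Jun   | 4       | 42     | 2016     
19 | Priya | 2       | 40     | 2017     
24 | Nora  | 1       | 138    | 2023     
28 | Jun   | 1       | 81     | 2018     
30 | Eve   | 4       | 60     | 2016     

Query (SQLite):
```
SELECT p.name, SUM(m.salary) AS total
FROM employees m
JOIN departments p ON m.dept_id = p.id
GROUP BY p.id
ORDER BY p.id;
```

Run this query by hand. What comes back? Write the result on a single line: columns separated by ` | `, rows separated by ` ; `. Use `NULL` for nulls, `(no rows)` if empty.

Join each employees row to its departments via dept_id.
Group joined rows by departments.id; compute SUM(m.salary) per group.
  1: ids {5, 12, 13, 14, 24, 28} → SUM(m.salary)=626
  2: ids {19} → SUM(m.salary)=40
  4: ids {17, 18, 30} → SUM(m.salary)=174

Marketing | 626 ; Engineering | 40 ; Engineering | 174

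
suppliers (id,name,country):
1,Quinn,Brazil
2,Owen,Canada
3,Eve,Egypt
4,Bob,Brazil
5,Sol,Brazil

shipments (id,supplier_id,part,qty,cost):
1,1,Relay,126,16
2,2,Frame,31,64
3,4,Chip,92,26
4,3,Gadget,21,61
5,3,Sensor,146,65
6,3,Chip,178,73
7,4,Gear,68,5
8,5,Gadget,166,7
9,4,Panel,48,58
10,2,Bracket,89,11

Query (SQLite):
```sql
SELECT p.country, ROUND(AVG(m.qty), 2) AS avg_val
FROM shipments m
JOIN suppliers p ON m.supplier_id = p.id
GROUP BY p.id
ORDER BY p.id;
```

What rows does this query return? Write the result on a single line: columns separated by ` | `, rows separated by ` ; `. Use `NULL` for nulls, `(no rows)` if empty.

Brazil | 126 ; Canada | 60 ; Egypt | 115 ; Brazil | 69.33 ; Brazil | 166

Join each shipments row to its suppliers via supplier_id.
Group joined rows by suppliers.id; compute ROUND(AVG(m.qty), 2) per group.
  1: ids {1} → ROUND(AVG(m.qty), 2)=126
  2: ids {2, 10} → ROUND(AVG(m.qty), 2)=60
  3: ids {4, 5, 6} → ROUND(AVG(m.qty), 2)=115
  4: ids {3, 7, 9} → ROUND(AVG(m.qty), 2)=69.33
  5: ids {8} → ROUND(AVG(m.qty), 2)=166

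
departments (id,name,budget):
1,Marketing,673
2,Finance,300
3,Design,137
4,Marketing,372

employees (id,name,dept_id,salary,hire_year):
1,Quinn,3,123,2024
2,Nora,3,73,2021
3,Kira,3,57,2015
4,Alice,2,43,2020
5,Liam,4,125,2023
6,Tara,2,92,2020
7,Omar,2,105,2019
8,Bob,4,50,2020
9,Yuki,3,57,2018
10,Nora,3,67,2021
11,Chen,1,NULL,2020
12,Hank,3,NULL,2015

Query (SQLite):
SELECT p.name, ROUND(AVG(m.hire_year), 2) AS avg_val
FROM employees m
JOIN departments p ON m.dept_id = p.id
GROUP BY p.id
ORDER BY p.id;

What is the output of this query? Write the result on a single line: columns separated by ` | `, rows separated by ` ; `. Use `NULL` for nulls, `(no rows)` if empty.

Join each employees row to its departments via dept_id.
Group joined rows by departments.id; compute ROUND(AVG(m.hire_year), 2) per group.
  1: ids {11} → ROUND(AVG(m.hire_year), 2)=2020
  2: ids {4, 6, 7} → ROUND(AVG(m.hire_year), 2)=2019.67
  3: ids {1, 2, 3, 9, 10, 12} → ROUND(AVG(m.hire_year), 2)=2019
  4: ids {5, 8} → ROUND(AVG(m.hire_year), 2)=2021.5

Marketing | 2020 ; Finance | 2019.67 ; Design | 2019 ; Marketing | 2021.5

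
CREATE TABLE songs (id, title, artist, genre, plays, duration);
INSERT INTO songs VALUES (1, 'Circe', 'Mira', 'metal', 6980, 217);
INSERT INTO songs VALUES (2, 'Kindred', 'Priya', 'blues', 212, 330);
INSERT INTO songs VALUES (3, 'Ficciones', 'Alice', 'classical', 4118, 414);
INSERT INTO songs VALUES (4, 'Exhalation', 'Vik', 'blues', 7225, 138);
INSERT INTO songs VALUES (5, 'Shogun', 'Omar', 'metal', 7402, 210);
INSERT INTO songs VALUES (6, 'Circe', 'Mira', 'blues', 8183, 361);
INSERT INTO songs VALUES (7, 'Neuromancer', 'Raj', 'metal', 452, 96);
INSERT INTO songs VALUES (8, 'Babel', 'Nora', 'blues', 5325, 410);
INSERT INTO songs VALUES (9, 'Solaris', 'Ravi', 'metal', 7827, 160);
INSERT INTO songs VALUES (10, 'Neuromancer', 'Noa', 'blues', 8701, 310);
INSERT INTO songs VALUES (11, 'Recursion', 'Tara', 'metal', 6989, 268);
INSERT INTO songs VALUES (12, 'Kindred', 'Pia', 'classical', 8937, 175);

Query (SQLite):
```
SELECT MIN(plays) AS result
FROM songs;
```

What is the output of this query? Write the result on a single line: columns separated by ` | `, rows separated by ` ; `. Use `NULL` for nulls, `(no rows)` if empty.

All plays values: [6980, 212, 4118, 7225, 7402, 8183, 452, 5325, 7827, 8701, 6989, 8937].
MIN of non-NULL values = 212.

212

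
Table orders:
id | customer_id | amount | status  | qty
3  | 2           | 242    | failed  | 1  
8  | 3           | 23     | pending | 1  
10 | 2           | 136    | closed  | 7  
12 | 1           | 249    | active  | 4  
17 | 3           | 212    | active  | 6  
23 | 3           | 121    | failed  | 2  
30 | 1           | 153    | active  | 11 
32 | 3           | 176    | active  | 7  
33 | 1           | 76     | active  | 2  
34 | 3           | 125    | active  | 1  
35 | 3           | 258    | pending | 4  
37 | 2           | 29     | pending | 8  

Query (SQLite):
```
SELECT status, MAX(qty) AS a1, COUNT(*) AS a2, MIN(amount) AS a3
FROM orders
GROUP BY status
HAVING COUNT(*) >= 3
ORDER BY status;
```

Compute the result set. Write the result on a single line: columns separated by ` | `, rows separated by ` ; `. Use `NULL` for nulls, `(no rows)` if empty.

active | 11 | 6 | 76 ; pending | 8 | 3 | 23

Group orders by status.
Per group compute: MAX(qty), COUNT(*), MIN(amount).
HAVING: drop groups with fewer than 3 rows.
  active: ids {12, 17, 30, 32, 33, 34} → MAX(qty)=11, COUNT(*)=6, MIN(amount)=76
  closed: ids {10} → MAX(qty)=7, COUNT(*)=1, MIN(amount)=136
  failed: ids {3, 23} → MAX(qty)=2, COUNT(*)=2, MIN(amount)=121
  pending: ids {8, 35, 37} → MAX(qty)=8, COUNT(*)=3, MIN(amount)=23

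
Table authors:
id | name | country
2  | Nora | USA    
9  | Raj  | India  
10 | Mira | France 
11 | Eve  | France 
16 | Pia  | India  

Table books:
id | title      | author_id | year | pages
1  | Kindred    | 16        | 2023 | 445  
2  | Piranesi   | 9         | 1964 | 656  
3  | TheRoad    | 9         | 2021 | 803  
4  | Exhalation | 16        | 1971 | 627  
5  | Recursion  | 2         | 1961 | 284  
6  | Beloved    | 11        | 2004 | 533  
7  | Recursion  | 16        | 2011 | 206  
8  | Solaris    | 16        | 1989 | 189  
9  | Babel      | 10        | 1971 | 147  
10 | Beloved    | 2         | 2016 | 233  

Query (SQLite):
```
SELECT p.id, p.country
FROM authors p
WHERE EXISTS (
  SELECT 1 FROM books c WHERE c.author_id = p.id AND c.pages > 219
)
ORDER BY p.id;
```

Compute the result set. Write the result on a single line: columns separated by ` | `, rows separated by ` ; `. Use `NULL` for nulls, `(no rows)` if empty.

2 | USA ; 9 | India ; 11 | France ; 16 | India

For each authors row, check whether any books with matching author_id has pages > 219.
Keep rows where that is true.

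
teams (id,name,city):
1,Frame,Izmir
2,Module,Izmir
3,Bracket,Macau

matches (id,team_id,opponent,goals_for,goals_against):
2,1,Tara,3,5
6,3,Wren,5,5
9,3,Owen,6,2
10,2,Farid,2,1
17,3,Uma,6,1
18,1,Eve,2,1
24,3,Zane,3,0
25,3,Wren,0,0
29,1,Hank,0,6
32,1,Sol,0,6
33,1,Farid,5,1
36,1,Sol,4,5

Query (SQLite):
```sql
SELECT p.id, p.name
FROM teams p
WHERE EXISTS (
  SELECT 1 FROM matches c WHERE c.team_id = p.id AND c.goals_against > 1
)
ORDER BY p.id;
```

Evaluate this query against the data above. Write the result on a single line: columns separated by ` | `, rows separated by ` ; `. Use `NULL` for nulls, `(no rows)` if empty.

1 | Frame ; 3 | Bracket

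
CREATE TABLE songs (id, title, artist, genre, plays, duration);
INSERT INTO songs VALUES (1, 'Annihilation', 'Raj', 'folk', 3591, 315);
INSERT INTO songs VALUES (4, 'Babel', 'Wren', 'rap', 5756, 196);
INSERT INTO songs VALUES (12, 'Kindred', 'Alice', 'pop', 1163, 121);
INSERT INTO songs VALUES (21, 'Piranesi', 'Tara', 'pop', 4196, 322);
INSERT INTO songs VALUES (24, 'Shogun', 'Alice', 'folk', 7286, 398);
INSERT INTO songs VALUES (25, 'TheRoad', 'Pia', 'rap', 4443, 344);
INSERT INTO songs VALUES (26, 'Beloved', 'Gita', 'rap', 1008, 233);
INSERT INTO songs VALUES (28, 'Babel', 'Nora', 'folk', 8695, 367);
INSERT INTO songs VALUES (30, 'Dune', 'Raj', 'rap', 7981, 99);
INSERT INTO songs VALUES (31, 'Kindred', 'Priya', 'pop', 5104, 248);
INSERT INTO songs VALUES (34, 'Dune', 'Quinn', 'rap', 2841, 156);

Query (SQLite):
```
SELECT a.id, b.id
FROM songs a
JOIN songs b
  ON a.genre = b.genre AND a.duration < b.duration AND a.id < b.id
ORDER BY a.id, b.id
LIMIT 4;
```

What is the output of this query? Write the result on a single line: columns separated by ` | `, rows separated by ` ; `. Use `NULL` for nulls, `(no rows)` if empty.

Pairs (a,b) with same genre, a.duration < b.duration, a.id < b.id.
genre groups: folk:{1,24,28} pop:{12,21,31} rap:{4,25,26,30,34}
Ordered by (a.id, b.id); first 4.

1 | 24 ; 1 | 28 ; 4 | 25 ; 4 | 26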